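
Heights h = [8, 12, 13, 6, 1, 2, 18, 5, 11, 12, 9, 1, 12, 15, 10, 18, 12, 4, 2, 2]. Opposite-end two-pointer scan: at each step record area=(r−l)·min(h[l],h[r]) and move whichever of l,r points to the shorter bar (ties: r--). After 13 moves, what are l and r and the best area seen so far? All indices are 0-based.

l=6, r=12, best area=180

[0,19] min(8,2)*19=38 best=38 * → r--
[0,18] min(8,2)*18=36 best=38 → r--
[0,17] min(8,4)*17=68 best=68 * → r--
[0,16] min(8,12)*16=128 best=128 * → l++
[1,16] min(12,12)*15=180 best=180 * → r--
[1,15] min(12,18)*14=168 best=180 → l++
[2,15] min(13,18)*13=169 best=180 → l++
[3,15] min(6,18)*12=72 best=180 → l++
[4,15] min(1,18)*11=11 best=180 → l++
[5,15] min(2,18)*10=20 best=180 → l++
[6,15] min(18,18)*9=162 best=180 → r--
[6,14] min(18,10)*8=80 best=180 → r--
[6,13] min(18,15)*7=105 best=180 → r--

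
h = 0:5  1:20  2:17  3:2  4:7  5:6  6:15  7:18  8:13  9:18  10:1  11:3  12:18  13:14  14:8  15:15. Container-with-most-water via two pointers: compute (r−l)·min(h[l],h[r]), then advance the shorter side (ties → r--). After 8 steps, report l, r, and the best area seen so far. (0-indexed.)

l=1, r=8, best area=210

[0,15] min(5,15)*15=75 best=75 * → l++
[1,15] min(20,15)*14=210 best=210 * → r--
[1,14] min(20,8)*13=104 best=210 → r--
[1,13] min(20,14)*12=168 best=210 → r--
[1,12] min(20,18)*11=198 best=210 → r--
[1,11] min(20,3)*10=30 best=210 → r--
[1,10] min(20,1)*9=9 best=210 → r--
[1,9] min(20,18)*8=144 best=210 → r--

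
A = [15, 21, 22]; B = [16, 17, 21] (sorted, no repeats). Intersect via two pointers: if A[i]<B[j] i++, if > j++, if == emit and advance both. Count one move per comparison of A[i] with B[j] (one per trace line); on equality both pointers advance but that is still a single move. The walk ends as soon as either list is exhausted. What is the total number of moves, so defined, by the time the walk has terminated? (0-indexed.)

i=0 j=0: 15<16, i++
i=1 j=0: 21>16, j++
i=1 j=1: 21>17, j++
i=1 j=2: 21==21 emit, i++,j++

4 moves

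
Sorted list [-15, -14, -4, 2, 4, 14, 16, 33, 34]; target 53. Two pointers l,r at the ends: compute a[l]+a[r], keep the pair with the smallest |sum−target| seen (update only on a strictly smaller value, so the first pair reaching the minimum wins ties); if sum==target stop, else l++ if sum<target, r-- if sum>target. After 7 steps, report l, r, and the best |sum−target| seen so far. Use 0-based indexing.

l=7, r=8, best |Δ|=3

[0,8] -15+34=19 d=34 * → l++
[1,8] -14+34=20 d=33 * → l++
[2,8] -4+34=30 d=23 * → l++
[3,8] 2+34=36 d=17 * → l++
[4,8] 4+34=38 d=15 * → l++
[5,8] 14+34=48 d=5 * → l++
[6,8] 16+34=50 d=3 * → l++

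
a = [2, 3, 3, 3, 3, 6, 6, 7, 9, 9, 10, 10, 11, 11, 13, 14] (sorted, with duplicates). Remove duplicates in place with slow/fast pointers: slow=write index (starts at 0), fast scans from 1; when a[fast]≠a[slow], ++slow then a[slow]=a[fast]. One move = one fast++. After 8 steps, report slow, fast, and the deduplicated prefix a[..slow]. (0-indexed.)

(s=0,f=1) a[fast]=3≠a[slow]=2 write a[1]=3 → slow++,fast++
(s=1,f=2) a[fast]=3=a[slow] dup → fast++
(s=1,f=3) a[fast]=3=a[slow] dup → fast++
(s=1,f=4) a[fast]=3=a[slow] dup → fast++
(s=1,f=5) a[fast]=6≠a[slow]=3 write a[2]=6 → slow++,fast++
(s=2,f=6) a[fast]=6=a[slow] dup → fast++
(s=2,f=7) a[fast]=7≠a[slow]=6 write a[3]=7 → slow++,fast++
(s=3,f=8) a[fast]=9≠a[slow]=7 write a[4]=9 → slow++,fast++

slow=4, fast=9, prefix=[2, 3, 6, 7, 9]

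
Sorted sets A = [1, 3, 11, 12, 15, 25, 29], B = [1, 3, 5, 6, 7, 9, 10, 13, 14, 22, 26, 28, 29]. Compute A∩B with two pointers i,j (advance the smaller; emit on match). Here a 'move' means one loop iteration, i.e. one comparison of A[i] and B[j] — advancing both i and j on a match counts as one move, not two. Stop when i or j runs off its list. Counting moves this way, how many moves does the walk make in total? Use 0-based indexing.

i=0 j=0: 1==1 emit, i++,j++
i=1 j=1: 3==3 emit, i++,j++
i=2 j=2: 11>5, j++
i=2 j=3: 11>6, j++
i=2 j=4: 11>7, j++
i=2 j=5: 11>9, j++
i=2 j=6: 11>10, j++
i=2 j=7: 11<13, i++
i=3 j=7: 12<13, i++
i=4 j=7: 15>13, j++
i=4 j=8: 15>14, j++
i=4 j=9: 15<22, i++
i=5 j=9: 25>22, j++
i=5 j=10: 25<26, i++
i=6 j=10: 29>26, j++
i=6 j=11: 29>28, j++
i=6 j=12: 29==29 emit, i++,j++

17 moves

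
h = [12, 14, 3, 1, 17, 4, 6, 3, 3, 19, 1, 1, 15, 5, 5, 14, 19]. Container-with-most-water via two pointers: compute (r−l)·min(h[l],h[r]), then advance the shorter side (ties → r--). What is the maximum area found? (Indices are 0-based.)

max area = 210

l=0 r=16: min(12,19)*16=192 best=192 *, l++
l=1 r=16: min(14,19)*15=210 best=210 *, l++
l=2 r=16: min(3,19)*14=42 best=210, l++
l=3 r=16: min(1,19)*13=13 best=210, l++
l=4 r=16: min(17,19)*12=204 best=210, l++
l=5 r=16: min(4,19)*11=44 best=210, l++
l=6 r=16: min(6,19)*10=60 best=210, l++
l=7 r=16: min(3,19)*9=27 best=210, l++
l=8 r=16: min(3,19)*8=24 best=210, l++
l=9 r=16: min(19,19)*7=133 best=210, r--
l=9 r=15: min(19,14)*6=84 best=210, r--
l=9 r=14: min(19,5)*5=25 best=210, r--
l=9 r=13: min(19,5)*4=20 best=210, r--
l=9 r=12: min(19,15)*3=45 best=210, r--
l=9 r=11: min(19,1)*2=2 best=210, r--
l=9 r=10: min(19,1)*1=1 best=210, r--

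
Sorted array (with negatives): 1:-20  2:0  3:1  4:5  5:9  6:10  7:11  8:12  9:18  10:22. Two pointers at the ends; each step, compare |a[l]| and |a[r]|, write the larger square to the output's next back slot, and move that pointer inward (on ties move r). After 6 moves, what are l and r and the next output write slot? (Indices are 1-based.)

[1,10] |-20|<=|22| out[10]=484 → r--
[1,9] |-20|>|18| out[9]=400 → l++
[2,9] |0|<=|18| out[8]=324 → r--
[2,8] |0|<=|12| out[7]=144 → r--
[2,7] |0|<=|11| out[6]=121 → r--
[2,6] |0|<=|10| out[5]=100 → r--

l=2, r=5, next write slot=4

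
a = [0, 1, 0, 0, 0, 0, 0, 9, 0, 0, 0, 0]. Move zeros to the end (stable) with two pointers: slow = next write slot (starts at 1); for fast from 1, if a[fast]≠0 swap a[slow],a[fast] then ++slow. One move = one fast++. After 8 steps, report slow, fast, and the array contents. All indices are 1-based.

slow=3, fast=9, a=[1, 9, 0, 0, 0, 0, 0, 0, 0, 0, 0, 0]

(s=1,f=1) a[fast]=0 → fast++
(s=1,f=2) a[fast]=1≠0 swap→a[1]=1 → slow++,fast++
(s=2,f=3) a[fast]=0 → fast++
(s=2,f=4) a[fast]=0 → fast++
(s=2,f=5) a[fast]=0 → fast++
(s=2,f=6) a[fast]=0 → fast++
(s=2,f=7) a[fast]=0 → fast++
(s=2,f=8) a[fast]=9≠0 swap→a[2]=9 → slow++,fast++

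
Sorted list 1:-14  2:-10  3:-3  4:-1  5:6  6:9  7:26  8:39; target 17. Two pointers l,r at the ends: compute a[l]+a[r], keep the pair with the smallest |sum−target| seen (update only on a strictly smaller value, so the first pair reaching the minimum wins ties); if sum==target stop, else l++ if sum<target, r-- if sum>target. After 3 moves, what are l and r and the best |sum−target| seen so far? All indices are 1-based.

l=3, r=7, best |Δ|=1

l=1 r=8: -14+39=25 d=8 *, r--
l=1 r=7: -14+26=12 d=5 *, l++
l=2 r=7: -10+26=16 d=1 *, l++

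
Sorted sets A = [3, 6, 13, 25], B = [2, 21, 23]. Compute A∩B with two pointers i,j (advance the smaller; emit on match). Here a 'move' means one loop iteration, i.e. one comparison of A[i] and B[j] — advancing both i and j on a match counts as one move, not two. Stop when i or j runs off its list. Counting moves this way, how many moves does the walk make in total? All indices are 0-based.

i=0 j=0: 3>2, j++
i=0 j=1: 3<21, i++
i=1 j=1: 6<21, i++
i=2 j=1: 13<21, i++
i=3 j=1: 25>21, j++
i=3 j=2: 25>23, j++

6 moves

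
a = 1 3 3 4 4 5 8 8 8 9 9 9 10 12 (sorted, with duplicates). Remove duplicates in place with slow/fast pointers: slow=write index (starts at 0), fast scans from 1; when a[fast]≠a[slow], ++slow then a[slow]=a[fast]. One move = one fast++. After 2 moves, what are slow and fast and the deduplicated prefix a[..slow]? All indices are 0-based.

slow=1, fast=3, prefix=[1, 3]

(s=0,f=1) a[fast]=3≠a[slow]=1 write a[1]=3 → slow++,fast++
(s=1,f=2) a[fast]=3=a[slow] dup → fast++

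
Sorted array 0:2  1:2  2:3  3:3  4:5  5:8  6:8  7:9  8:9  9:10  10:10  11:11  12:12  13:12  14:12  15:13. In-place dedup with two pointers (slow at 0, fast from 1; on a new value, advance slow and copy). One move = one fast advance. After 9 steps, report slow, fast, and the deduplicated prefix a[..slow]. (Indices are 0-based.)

slow=5, fast=10, prefix=[2, 3, 5, 8, 9, 10]

slow=0 fast=1: a[fast]=2=a[slow] dup, fast++
slow=0 fast=2: a[fast]=3≠a[slow]=2 write a[1]=3, slow++,fast++
slow=1 fast=3: a[fast]=3=a[slow] dup, fast++
slow=1 fast=4: a[fast]=5≠a[slow]=3 write a[2]=5, slow++,fast++
slow=2 fast=5: a[fast]=8≠a[slow]=5 write a[3]=8, slow++,fast++
slow=3 fast=6: a[fast]=8=a[slow] dup, fast++
slow=3 fast=7: a[fast]=9≠a[slow]=8 write a[4]=9, slow++,fast++
slow=4 fast=8: a[fast]=9=a[slow] dup, fast++
slow=4 fast=9: a[fast]=10≠a[slow]=9 write a[5]=10, slow++,fast++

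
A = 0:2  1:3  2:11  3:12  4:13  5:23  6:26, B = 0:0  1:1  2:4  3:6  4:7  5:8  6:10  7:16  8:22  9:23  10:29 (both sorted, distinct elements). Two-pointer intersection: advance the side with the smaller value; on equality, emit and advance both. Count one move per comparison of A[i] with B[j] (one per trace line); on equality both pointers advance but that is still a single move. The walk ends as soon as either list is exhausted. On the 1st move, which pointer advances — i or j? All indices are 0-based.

j

[i=0,j=0] 2>0 → j++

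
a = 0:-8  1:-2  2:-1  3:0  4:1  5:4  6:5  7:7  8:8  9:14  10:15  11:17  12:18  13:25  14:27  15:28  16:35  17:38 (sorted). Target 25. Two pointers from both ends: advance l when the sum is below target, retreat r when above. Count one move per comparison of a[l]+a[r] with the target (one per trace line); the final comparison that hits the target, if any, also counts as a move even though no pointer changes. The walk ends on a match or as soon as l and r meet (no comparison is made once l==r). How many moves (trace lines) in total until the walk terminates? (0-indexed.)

5 moves

l=0 r=17: -8+38=30 >25, r--
l=0 r=16: -8+35=27 >25, r--
l=0 r=15: -8+28=20 <25, l++
l=1 r=15: -2+28=26 >25, r--
l=1 r=14: -2+27=25, found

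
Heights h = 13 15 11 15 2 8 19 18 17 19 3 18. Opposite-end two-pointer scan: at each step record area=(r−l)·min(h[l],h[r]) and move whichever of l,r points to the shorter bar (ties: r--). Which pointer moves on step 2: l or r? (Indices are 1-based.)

l=1 r=12: min(13,18)*11=143 best=143 *, l++
l=2 r=12: min(15,18)*10=150 best=150 *, l++

l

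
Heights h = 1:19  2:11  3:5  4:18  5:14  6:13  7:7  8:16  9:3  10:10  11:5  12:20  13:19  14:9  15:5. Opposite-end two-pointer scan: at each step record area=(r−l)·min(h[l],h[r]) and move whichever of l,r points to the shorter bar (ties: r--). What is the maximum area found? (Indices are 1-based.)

[1,15] min(19,5)*14=70 best=70 * → r--
[1,14] min(19,9)*13=117 best=117 * → r--
[1,13] min(19,19)*12=228 best=228 * → r--
[1,12] min(19,20)*11=209 best=228 → l++
[2,12] min(11,20)*10=110 best=228 → l++
[3,12] min(5,20)*9=45 best=228 → l++
[4,12] min(18,20)*8=144 best=228 → l++
[5,12] min(14,20)*7=98 best=228 → l++
[6,12] min(13,20)*6=78 best=228 → l++
[7,12] min(7,20)*5=35 best=228 → l++
[8,12] min(16,20)*4=64 best=228 → l++
[9,12] min(3,20)*3=9 best=228 → l++
[10,12] min(10,20)*2=20 best=228 → l++
[11,12] min(5,20)*1=5 best=228 → l++

max area = 228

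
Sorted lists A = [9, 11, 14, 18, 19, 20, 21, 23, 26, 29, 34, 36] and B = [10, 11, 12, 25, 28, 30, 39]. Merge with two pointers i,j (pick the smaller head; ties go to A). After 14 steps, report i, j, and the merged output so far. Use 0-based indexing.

i=9, j=5, merged so far=[9, 10, 11, 11, 12, 14, 18, 19, 20, 21, 23, 25, 26, 28]

[i=0,j=0] A[i]=9<=B[j]=10 take 9 → i++
[i=1,j=0] A[i]=11>B[j]=10 take 10 → j++
[i=1,j=1] A[i]=11<=B[j]=11 take 11 → i++
[i=2,j=1] A[i]=14>B[j]=11 take 11 → j++
[i=2,j=2] A[i]=14>B[j]=12 take 12 → j++
[i=2,j=3] A[i]=14<=B[j]=25 take 14 → i++
[i=3,j=3] A[i]=18<=B[j]=25 take 18 → i++
[i=4,j=3] A[i]=19<=B[j]=25 take 19 → i++
[i=5,j=3] A[i]=20<=B[j]=25 take 20 → i++
[i=6,j=3] A[i]=21<=B[j]=25 take 21 → i++
[i=7,j=3] A[i]=23<=B[j]=25 take 23 → i++
[i=8,j=3] A[i]=26>B[j]=25 take 25 → j++
[i=8,j=4] A[i]=26<=B[j]=28 take 26 → i++
[i=9,j=4] A[i]=29>B[j]=28 take 28 → j++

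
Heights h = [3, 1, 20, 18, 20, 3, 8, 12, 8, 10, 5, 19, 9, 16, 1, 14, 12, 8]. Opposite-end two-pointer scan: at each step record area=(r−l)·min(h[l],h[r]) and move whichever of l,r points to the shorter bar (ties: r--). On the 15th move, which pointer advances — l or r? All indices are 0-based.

[0,17] min(3,8)*17=51 best=51 * → l++
[1,17] min(1,8)*16=16 best=51 → l++
[2,17] min(20,8)*15=120 best=120 * → r--
[2,16] min(20,12)*14=168 best=168 * → r--
[2,15] min(20,14)*13=182 best=182 * → r--
[2,14] min(20,1)*12=12 best=182 → r--
[2,13] min(20,16)*11=176 best=182 → r--
[2,12] min(20,9)*10=90 best=182 → r--
[2,11] min(20,19)*9=171 best=182 → r--
[2,10] min(20,5)*8=40 best=182 → r--
[2,9] min(20,10)*7=70 best=182 → r--
[2,8] min(20,8)*6=48 best=182 → r--
[2,7] min(20,12)*5=60 best=182 → r--
[2,6] min(20,8)*4=32 best=182 → r--
[2,5] min(20,3)*3=9 best=182 → r--

r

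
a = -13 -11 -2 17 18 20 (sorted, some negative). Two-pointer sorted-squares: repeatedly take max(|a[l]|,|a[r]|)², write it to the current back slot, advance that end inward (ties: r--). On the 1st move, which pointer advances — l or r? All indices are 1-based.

r

l=1 r=6: |-13|<=|20| out[6]=400, r--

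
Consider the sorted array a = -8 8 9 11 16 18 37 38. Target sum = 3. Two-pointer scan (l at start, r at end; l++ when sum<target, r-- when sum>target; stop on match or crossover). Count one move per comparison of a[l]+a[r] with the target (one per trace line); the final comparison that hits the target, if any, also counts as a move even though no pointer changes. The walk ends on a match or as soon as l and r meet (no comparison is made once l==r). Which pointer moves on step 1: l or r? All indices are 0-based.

r

l=0 r=7: -8+38=30 >3, r--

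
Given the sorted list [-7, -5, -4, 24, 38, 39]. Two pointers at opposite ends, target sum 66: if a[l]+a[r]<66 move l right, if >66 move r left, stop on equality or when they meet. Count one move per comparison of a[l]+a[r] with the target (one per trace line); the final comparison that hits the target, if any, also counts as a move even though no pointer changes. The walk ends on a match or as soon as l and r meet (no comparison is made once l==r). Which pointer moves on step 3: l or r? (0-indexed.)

l=0 r=5: -7+39=32 <66, l++
l=1 r=5: -5+39=34 <66, l++
l=2 r=5: -4+39=35 <66, l++

l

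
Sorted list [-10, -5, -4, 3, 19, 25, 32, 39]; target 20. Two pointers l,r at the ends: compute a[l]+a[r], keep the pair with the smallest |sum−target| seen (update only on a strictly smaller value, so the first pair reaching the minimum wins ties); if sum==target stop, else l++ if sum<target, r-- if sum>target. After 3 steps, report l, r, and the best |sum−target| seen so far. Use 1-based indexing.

l=1 r=8: -10+39=29 d=9 *, r--
l=1 r=7: -10+32=22 d=2 *, r--
l=1 r=6: -10+25=15 d=5, l++

l=2, r=6, best |Δ|=2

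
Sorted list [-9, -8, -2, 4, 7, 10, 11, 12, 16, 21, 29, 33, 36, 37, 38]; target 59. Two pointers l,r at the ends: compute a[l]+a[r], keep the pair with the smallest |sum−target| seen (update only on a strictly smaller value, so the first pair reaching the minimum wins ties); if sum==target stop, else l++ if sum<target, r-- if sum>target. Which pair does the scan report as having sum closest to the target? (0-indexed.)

[0,14] -9+38=29 d=30 * → l++
[1,14] -8+38=30 d=29 * → l++
[2,14] -2+38=36 d=23 * → l++
[3,14] 4+38=42 d=17 * → l++
[4,14] 7+38=45 d=14 * → l++
[5,14] 10+38=48 d=11 * → l++
[6,14] 11+38=49 d=10 * → l++
[7,14] 12+38=50 d=9 * → l++
[8,14] 16+38=54 d=5 * → l++
[9,14] 21+38=59 d=0 * → stop

pair (21, 38) with sum 59 (|Δ|=0)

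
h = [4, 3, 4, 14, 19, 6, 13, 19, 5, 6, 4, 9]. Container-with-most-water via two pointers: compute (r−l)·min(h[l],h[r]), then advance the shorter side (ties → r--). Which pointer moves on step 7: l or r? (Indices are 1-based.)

[1,12] min(4,9)*11=44 best=44 * → l++
[2,12] min(3,9)*10=30 best=44 → l++
[3,12] min(4,9)*9=36 best=44 → l++
[4,12] min(14,9)*8=72 best=72 * → r--
[4,11] min(14,4)*7=28 best=72 → r--
[4,10] min(14,6)*6=36 best=72 → r--
[4,9] min(14,5)*5=25 best=72 → r--

r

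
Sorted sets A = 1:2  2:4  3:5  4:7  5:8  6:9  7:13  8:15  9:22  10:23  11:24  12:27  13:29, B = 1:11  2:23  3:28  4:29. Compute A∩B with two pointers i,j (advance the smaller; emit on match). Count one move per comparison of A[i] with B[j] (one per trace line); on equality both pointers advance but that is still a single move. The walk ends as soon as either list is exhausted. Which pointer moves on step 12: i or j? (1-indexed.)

i

i=1 j=1: 2<11, i++
i=2 j=1: 4<11, i++
i=3 j=1: 5<11, i++
i=4 j=1: 7<11, i++
i=5 j=1: 8<11, i++
i=6 j=1: 9<11, i++
i=7 j=1: 13>11, j++
i=7 j=2: 13<23, i++
i=8 j=2: 15<23, i++
i=9 j=2: 22<23, i++
i=10 j=2: 23==23 emit, i++,j++
i=11 j=3: 24<28, i++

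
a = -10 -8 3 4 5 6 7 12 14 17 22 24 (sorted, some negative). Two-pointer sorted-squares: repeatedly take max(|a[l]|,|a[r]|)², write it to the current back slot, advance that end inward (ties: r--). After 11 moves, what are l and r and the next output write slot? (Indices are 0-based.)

l=0 r=11: |-10|<=|24| out[11]=576, r--
l=0 r=10: |-10|<=|22| out[10]=484, r--
l=0 r=9: |-10|<=|17| out[9]=289, r--
l=0 r=8: |-10|<=|14| out[8]=196, r--
l=0 r=7: |-10|<=|12| out[7]=144, r--
l=0 r=6: |-10|>|7| out[6]=100, l++
l=1 r=6: |-8|>|7| out[5]=64, l++
l=2 r=6: |3|<=|7| out[4]=49, r--
l=2 r=5: |3|<=|6| out[3]=36, r--
l=2 r=4: |3|<=|5| out[2]=25, r--
l=2 r=3: |3|<=|4| out[1]=16, r--

l=2, r=2, next write slot=0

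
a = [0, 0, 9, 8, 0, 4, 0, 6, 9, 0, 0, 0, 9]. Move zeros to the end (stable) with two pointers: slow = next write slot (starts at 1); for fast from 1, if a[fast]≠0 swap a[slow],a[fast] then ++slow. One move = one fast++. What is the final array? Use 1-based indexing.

[9, 8, 4, 6, 9, 9, 0, 0, 0, 0, 0, 0, 0]

slow=1 fast=1: a[fast]=0, fast++
slow=1 fast=2: a[fast]=0, fast++
slow=1 fast=3: a[fast]=9≠0 swap→a[1]=9, slow++,fast++
slow=2 fast=4: a[fast]=8≠0 swap→a[2]=8, slow++,fast++
slow=3 fast=5: a[fast]=0, fast++
slow=3 fast=6: a[fast]=4≠0 swap→a[3]=4, slow++,fast++
slow=4 fast=7: a[fast]=0, fast++
slow=4 fast=8: a[fast]=6≠0 swap→a[4]=6, slow++,fast++
slow=5 fast=9: a[fast]=9≠0 swap→a[5]=9, slow++,fast++
slow=6 fast=10: a[fast]=0, fast++
slow=6 fast=11: a[fast]=0, fast++
slow=6 fast=12: a[fast]=0, fast++
slow=6 fast=13: a[fast]=9≠0 swap→a[6]=9, slow++,fast++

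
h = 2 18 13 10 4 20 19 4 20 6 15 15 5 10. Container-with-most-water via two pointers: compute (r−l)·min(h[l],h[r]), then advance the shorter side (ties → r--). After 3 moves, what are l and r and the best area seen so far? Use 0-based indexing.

l=1, r=11, best area=120

[0,13] min(2,10)*13=26 best=26 * → l++
[1,13] min(18,10)*12=120 best=120 * → r--
[1,12] min(18,5)*11=55 best=120 → r--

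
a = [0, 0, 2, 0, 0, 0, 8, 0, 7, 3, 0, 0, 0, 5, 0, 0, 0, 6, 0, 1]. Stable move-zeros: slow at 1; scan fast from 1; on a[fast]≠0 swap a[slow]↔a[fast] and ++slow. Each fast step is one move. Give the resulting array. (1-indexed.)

[2, 8, 7, 3, 5, 6, 1, 0, 0, 0, 0, 0, 0, 0, 0, 0, 0, 0, 0, 0]

slow=1 fast=1: a[fast]=0, fast++
slow=1 fast=2: a[fast]=0, fast++
slow=1 fast=3: a[fast]=2≠0 swap→a[1]=2, slow++,fast++
slow=2 fast=4: a[fast]=0, fast++
slow=2 fast=5: a[fast]=0, fast++
slow=2 fast=6: a[fast]=0, fast++
slow=2 fast=7: a[fast]=8≠0 swap→a[2]=8, slow++,fast++
slow=3 fast=8: a[fast]=0, fast++
slow=3 fast=9: a[fast]=7≠0 swap→a[3]=7, slow++,fast++
slow=4 fast=10: a[fast]=3≠0 swap→a[4]=3, slow++,fast++
slow=5 fast=11: a[fast]=0, fast++
slow=5 fast=12: a[fast]=0, fast++
slow=5 fast=13: a[fast]=0, fast++
slow=5 fast=14: a[fast]=5≠0 swap→a[5]=5, slow++,fast++
slow=6 fast=15: a[fast]=0, fast++
slow=6 fast=16: a[fast]=0, fast++
slow=6 fast=17: a[fast]=0, fast++
slow=6 fast=18: a[fast]=6≠0 swap→a[6]=6, slow++,fast++
slow=7 fast=19: a[fast]=0, fast++
slow=7 fast=20: a[fast]=1≠0 swap→a[7]=1, slow++,fast++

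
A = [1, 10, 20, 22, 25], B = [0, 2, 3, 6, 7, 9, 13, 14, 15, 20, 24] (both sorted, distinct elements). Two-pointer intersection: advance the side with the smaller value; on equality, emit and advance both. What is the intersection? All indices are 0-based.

intersection = [20]

[i=0,j=0] 1>0 → j++
[i=0,j=1] 1<2 → i++
[i=1,j=1] 10>2 → j++
[i=1,j=2] 10>3 → j++
[i=1,j=3] 10>6 → j++
[i=1,j=4] 10>7 → j++
[i=1,j=5] 10>9 → j++
[i=1,j=6] 10<13 → i++
[i=2,j=6] 20>13 → j++
[i=2,j=7] 20>14 → j++
[i=2,j=8] 20>15 → j++
[i=2,j=9] 20==20 emit → i++,j++
[i=3,j=10] 22<24 → i++
[i=4,j=10] 25>24 → j++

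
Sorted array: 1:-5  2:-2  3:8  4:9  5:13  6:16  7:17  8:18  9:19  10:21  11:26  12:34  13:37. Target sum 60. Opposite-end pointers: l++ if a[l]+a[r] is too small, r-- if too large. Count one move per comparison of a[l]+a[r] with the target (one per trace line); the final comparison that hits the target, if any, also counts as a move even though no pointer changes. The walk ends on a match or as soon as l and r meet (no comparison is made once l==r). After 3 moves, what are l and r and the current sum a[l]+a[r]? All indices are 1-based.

l=4, r=13, sum=46

[1,13] -5+37=32 <60 → l++
[2,13] -2+37=35 <60 → l++
[3,13] 8+37=45 <60 → l++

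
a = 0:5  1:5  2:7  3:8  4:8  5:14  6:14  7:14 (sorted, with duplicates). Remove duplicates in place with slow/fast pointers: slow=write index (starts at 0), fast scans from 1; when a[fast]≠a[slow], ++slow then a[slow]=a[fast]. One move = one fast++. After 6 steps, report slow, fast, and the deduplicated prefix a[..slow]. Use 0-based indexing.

slow=0 fast=1: a[fast]=5=a[slow] dup, fast++
slow=0 fast=2: a[fast]=7≠a[slow]=5 write a[1]=7, slow++,fast++
slow=1 fast=3: a[fast]=8≠a[slow]=7 write a[2]=8, slow++,fast++
slow=2 fast=4: a[fast]=8=a[slow] dup, fast++
slow=2 fast=5: a[fast]=14≠a[slow]=8 write a[3]=14, slow++,fast++
slow=3 fast=6: a[fast]=14=a[slow] dup, fast++

slow=3, fast=7, prefix=[5, 7, 8, 14]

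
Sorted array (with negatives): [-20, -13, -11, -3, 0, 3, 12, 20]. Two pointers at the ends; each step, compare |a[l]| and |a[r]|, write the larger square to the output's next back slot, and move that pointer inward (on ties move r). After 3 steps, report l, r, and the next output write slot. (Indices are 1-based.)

[1,8] |-20|<=|20| out[8]=400 → r--
[1,7] |-20|>|12| out[7]=400 → l++
[2,7] |-13|>|12| out[6]=169 → l++

l=3, r=7, next write slot=5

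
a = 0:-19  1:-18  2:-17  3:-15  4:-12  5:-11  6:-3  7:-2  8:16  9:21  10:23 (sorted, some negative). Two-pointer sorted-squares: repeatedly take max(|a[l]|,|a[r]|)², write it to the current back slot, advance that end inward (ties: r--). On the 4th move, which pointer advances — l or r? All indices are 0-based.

l

[0,10] |-19|<=|23| out[10]=529 → r--
[0,9] |-19|<=|21| out[9]=441 → r--
[0,8] |-19|>|16| out[8]=361 → l++
[1,8] |-18|>|16| out[7]=324 → l++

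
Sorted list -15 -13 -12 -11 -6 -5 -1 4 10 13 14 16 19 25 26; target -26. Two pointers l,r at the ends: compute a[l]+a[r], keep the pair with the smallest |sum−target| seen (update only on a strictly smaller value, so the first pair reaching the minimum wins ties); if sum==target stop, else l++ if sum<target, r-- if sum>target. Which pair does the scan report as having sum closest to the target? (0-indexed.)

l=0 r=14: -15+26=11 d=37 *, r--
l=0 r=13: -15+25=10 d=36 *, r--
l=0 r=12: -15+19=4 d=30 *, r--
l=0 r=11: -15+16=1 d=27 *, r--
l=0 r=10: -15+14=-1 d=25 *, r--
l=0 r=9: -15+13=-2 d=24 *, r--
l=0 r=8: -15+10=-5 d=21 *, r--
l=0 r=7: -15+4=-11 d=15 *, r--
l=0 r=6: -15+-1=-16 d=10 *, r--
l=0 r=5: -15+-5=-20 d=6 *, r--
l=0 r=4: -15+-6=-21 d=5 *, r--
l=0 r=3: -15+-11=-26 d=0 *, stop

pair (-15, -11) with sum -26 (|Δ|=0)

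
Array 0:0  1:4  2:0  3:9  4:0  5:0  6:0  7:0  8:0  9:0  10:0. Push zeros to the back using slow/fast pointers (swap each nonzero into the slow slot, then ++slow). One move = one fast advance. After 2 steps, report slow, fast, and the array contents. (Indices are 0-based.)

slow=0 fast=0: a[fast]=0, fast++
slow=0 fast=1: a[fast]=4≠0 swap→a[0]=4, slow++,fast++

slow=1, fast=2, a=[4, 0, 0, 9, 0, 0, 0, 0, 0, 0, 0]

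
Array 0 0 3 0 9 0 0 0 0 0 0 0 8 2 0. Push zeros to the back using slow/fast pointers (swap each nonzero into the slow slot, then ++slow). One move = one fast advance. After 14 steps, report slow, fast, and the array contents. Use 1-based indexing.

slow=1 fast=1: a[fast]=0, fast++
slow=1 fast=2: a[fast]=0, fast++
slow=1 fast=3: a[fast]=3≠0 swap→a[1]=3, slow++,fast++
slow=2 fast=4: a[fast]=0, fast++
slow=2 fast=5: a[fast]=9≠0 swap→a[2]=9, slow++,fast++
slow=3 fast=6: a[fast]=0, fast++
slow=3 fast=7: a[fast]=0, fast++
slow=3 fast=8: a[fast]=0, fast++
slow=3 fast=9: a[fast]=0, fast++
slow=3 fast=10: a[fast]=0, fast++
slow=3 fast=11: a[fast]=0, fast++
slow=3 fast=12: a[fast]=0, fast++
slow=3 fast=13: a[fast]=8≠0 swap→a[3]=8, slow++,fast++
slow=4 fast=14: a[fast]=2≠0 swap→a[4]=2, slow++,fast++

slow=5, fast=15, a=[3, 9, 8, 2, 0, 0, 0, 0, 0, 0, 0, 0, 0, 0, 0]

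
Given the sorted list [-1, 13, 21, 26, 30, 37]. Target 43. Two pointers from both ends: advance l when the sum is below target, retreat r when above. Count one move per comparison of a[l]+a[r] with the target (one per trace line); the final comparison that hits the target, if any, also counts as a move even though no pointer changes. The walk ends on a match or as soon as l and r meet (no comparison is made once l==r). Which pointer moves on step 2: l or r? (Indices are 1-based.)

l=1 r=6: -1+37=36 <43, l++
l=2 r=6: 13+37=50 >43, r--

r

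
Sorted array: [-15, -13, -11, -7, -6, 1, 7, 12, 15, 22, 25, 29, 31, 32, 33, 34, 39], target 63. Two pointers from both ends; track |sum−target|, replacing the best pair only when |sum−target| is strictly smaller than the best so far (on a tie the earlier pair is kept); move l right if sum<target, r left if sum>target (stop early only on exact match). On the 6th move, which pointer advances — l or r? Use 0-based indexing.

[0,16] -15+39=24 d=39 * → l++
[1,16] -13+39=26 d=37 * → l++
[2,16] -11+39=28 d=35 * → l++
[3,16] -7+39=32 d=31 * → l++
[4,16] -6+39=33 d=30 * → l++
[5,16] 1+39=40 d=23 * → l++

l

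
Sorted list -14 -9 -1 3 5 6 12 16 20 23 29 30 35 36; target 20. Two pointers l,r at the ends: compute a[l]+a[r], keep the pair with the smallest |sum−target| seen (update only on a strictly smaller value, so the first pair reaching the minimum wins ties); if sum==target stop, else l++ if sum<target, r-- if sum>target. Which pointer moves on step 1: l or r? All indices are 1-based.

r

l=1 r=14: -14+36=22 d=2 *, r--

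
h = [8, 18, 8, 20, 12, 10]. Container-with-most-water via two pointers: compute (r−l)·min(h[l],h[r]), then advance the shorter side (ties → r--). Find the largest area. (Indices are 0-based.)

[0,5] min(8,10)*5=40 best=40 * → l++
[1,5] min(18,10)*4=40 best=40 → r--
[1,4] min(18,12)*3=36 best=40 → r--
[1,3] min(18,20)*2=36 best=40 → l++
[2,3] min(8,20)*1=8 best=40 → l++

max area = 40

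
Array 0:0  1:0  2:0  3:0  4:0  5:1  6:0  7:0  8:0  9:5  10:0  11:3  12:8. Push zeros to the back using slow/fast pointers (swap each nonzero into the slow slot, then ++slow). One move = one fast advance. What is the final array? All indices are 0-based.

(s=0,f=0) a[fast]=0 → fast++
(s=0,f=1) a[fast]=0 → fast++
(s=0,f=2) a[fast]=0 → fast++
(s=0,f=3) a[fast]=0 → fast++
(s=0,f=4) a[fast]=0 → fast++
(s=0,f=5) a[fast]=1≠0 swap→a[0]=1 → slow++,fast++
(s=1,f=6) a[fast]=0 → fast++
(s=1,f=7) a[fast]=0 → fast++
(s=1,f=8) a[fast]=0 → fast++
(s=1,f=9) a[fast]=5≠0 swap→a[1]=5 → slow++,fast++
(s=2,f=10) a[fast]=0 → fast++
(s=2,f=11) a[fast]=3≠0 swap→a[2]=3 → slow++,fast++
(s=3,f=12) a[fast]=8≠0 swap→a[3]=8 → slow++,fast++

[1, 5, 3, 8, 0, 0, 0, 0, 0, 0, 0, 0, 0]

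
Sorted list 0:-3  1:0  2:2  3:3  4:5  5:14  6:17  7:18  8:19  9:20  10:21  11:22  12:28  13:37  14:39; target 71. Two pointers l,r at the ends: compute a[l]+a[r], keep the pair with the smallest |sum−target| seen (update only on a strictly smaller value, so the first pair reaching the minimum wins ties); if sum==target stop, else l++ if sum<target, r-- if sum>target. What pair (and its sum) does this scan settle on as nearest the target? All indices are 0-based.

pair (28, 39) with sum 67 (|Δ|=4)

[0,14] -3+39=36 d=35 * → l++
[1,14] 0+39=39 d=32 * → l++
[2,14] 2+39=41 d=30 * → l++
[3,14] 3+39=42 d=29 * → l++
[4,14] 5+39=44 d=27 * → l++
[5,14] 14+39=53 d=18 * → l++
[6,14] 17+39=56 d=15 * → l++
[7,14] 18+39=57 d=14 * → l++
[8,14] 19+39=58 d=13 * → l++
[9,14] 20+39=59 d=12 * → l++
[10,14] 21+39=60 d=11 * → l++
[11,14] 22+39=61 d=10 * → l++
[12,14] 28+39=67 d=4 * → l++
[13,14] 37+39=76 d=5 → r--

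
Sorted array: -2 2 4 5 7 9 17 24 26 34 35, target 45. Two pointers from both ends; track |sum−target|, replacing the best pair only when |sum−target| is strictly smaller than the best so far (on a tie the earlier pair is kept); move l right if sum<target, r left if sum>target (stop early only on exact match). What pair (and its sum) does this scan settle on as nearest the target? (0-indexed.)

l=0 r=10: -2+35=33 d=12 *, l++
l=1 r=10: 2+35=37 d=8 *, l++
l=2 r=10: 4+35=39 d=6 *, l++
l=3 r=10: 5+35=40 d=5 *, l++
l=4 r=10: 7+35=42 d=3 *, l++
l=5 r=10: 9+35=44 d=1 *, l++
l=6 r=10: 17+35=52 d=7, r--
l=6 r=9: 17+34=51 d=6, r--
l=6 r=8: 17+26=43 d=2, l++
l=7 r=8: 24+26=50 d=5, r--

pair (9, 35) with sum 44 (|Δ|=1)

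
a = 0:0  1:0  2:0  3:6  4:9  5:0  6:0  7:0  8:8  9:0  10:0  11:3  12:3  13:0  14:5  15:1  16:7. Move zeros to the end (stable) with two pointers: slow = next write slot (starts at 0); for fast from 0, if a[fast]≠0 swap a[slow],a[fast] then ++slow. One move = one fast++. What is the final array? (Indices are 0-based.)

[6, 9, 8, 3, 3, 5, 1, 7, 0, 0, 0, 0, 0, 0, 0, 0, 0]

slow=0 fast=0: a[fast]=0, fast++
slow=0 fast=1: a[fast]=0, fast++
slow=0 fast=2: a[fast]=0, fast++
slow=0 fast=3: a[fast]=6≠0 swap→a[0]=6, slow++,fast++
slow=1 fast=4: a[fast]=9≠0 swap→a[1]=9, slow++,fast++
slow=2 fast=5: a[fast]=0, fast++
slow=2 fast=6: a[fast]=0, fast++
slow=2 fast=7: a[fast]=0, fast++
slow=2 fast=8: a[fast]=8≠0 swap→a[2]=8, slow++,fast++
slow=3 fast=9: a[fast]=0, fast++
slow=3 fast=10: a[fast]=0, fast++
slow=3 fast=11: a[fast]=3≠0 swap→a[3]=3, slow++,fast++
slow=4 fast=12: a[fast]=3≠0 swap→a[4]=3, slow++,fast++
slow=5 fast=13: a[fast]=0, fast++
slow=5 fast=14: a[fast]=5≠0 swap→a[5]=5, slow++,fast++
slow=6 fast=15: a[fast]=1≠0 swap→a[6]=1, slow++,fast++
slow=7 fast=16: a[fast]=7≠0 swap→a[7]=7, slow++,fast++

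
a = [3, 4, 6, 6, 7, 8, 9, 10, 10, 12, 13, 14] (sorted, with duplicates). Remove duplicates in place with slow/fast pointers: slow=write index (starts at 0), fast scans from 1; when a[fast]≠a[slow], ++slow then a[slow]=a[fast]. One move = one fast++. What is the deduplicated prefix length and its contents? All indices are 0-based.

slow=0 fast=1: a[fast]=4≠a[slow]=3 write a[1]=4, slow++,fast++
slow=1 fast=2: a[fast]=6≠a[slow]=4 write a[2]=6, slow++,fast++
slow=2 fast=3: a[fast]=6=a[slow] dup, fast++
slow=2 fast=4: a[fast]=7≠a[slow]=6 write a[3]=7, slow++,fast++
slow=3 fast=5: a[fast]=8≠a[slow]=7 write a[4]=8, slow++,fast++
slow=4 fast=6: a[fast]=9≠a[slow]=8 write a[5]=9, slow++,fast++
slow=5 fast=7: a[fast]=10≠a[slow]=9 write a[6]=10, slow++,fast++
slow=6 fast=8: a[fast]=10=a[slow] dup, fast++
slow=6 fast=9: a[fast]=12≠a[slow]=10 write a[7]=12, slow++,fast++
slow=7 fast=10: a[fast]=13≠a[slow]=12 write a[8]=13, slow++,fast++
slow=8 fast=11: a[fast]=14≠a[slow]=13 write a[9]=14, slow++,fast++

length 10; prefix = [3, 4, 6, 7, 8, 9, 10, 12, 13, 14]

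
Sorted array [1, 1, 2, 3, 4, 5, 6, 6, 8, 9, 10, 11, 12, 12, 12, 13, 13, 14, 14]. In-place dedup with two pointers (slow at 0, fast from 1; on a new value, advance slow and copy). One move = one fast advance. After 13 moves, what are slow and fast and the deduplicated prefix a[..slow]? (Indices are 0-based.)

slow=10, fast=14, prefix=[1, 2, 3, 4, 5, 6, 8, 9, 10, 11, 12]

(s=0,f=1) a[fast]=1=a[slow] dup → fast++
(s=0,f=2) a[fast]=2≠a[slow]=1 write a[1]=2 → slow++,fast++
(s=1,f=3) a[fast]=3≠a[slow]=2 write a[2]=3 → slow++,fast++
(s=2,f=4) a[fast]=4≠a[slow]=3 write a[3]=4 → slow++,fast++
(s=3,f=5) a[fast]=5≠a[slow]=4 write a[4]=5 → slow++,fast++
(s=4,f=6) a[fast]=6≠a[slow]=5 write a[5]=6 → slow++,fast++
(s=5,f=7) a[fast]=6=a[slow] dup → fast++
(s=5,f=8) a[fast]=8≠a[slow]=6 write a[6]=8 → slow++,fast++
(s=6,f=9) a[fast]=9≠a[slow]=8 write a[7]=9 → slow++,fast++
(s=7,f=10) a[fast]=10≠a[slow]=9 write a[8]=10 → slow++,fast++
(s=8,f=11) a[fast]=11≠a[slow]=10 write a[9]=11 → slow++,fast++
(s=9,f=12) a[fast]=12≠a[slow]=11 write a[10]=12 → slow++,fast++
(s=10,f=13) a[fast]=12=a[slow] dup → fast++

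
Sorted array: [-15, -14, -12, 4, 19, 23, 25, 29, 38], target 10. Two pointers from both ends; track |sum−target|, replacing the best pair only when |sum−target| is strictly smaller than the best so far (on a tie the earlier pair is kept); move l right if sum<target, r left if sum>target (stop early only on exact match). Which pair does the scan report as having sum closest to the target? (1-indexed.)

pair (-15, 25) with sum 10 (|Δ|=0)

[1,9] -15+38=23 d=13 * → r--
[1,8] -15+29=14 d=4 * → r--
[1,7] -15+25=10 d=0 * → stop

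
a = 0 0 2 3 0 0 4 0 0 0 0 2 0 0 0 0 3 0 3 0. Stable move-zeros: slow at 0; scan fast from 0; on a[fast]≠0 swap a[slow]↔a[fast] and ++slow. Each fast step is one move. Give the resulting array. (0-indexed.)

(s=0,f=0) a[fast]=0 → fast++
(s=0,f=1) a[fast]=0 → fast++
(s=0,f=2) a[fast]=2≠0 swap→a[0]=2 → slow++,fast++
(s=1,f=3) a[fast]=3≠0 swap→a[1]=3 → slow++,fast++
(s=2,f=4) a[fast]=0 → fast++
(s=2,f=5) a[fast]=0 → fast++
(s=2,f=6) a[fast]=4≠0 swap→a[2]=4 → slow++,fast++
(s=3,f=7) a[fast]=0 → fast++
(s=3,f=8) a[fast]=0 → fast++
(s=3,f=9) a[fast]=0 → fast++
(s=3,f=10) a[fast]=0 → fast++
(s=3,f=11) a[fast]=2≠0 swap→a[3]=2 → slow++,fast++
(s=4,f=12) a[fast]=0 → fast++
(s=4,f=13) a[fast]=0 → fast++
(s=4,f=14) a[fast]=0 → fast++
(s=4,f=15) a[fast]=0 → fast++
(s=4,f=16) a[fast]=3≠0 swap→a[4]=3 → slow++,fast++
(s=5,f=17) a[fast]=0 → fast++
(s=5,f=18) a[fast]=3≠0 swap→a[5]=3 → slow++,fast++
(s=6,f=19) a[fast]=0 → fast++

[2, 3, 4, 2, 3, 3, 0, 0, 0, 0, 0, 0, 0, 0, 0, 0, 0, 0, 0, 0]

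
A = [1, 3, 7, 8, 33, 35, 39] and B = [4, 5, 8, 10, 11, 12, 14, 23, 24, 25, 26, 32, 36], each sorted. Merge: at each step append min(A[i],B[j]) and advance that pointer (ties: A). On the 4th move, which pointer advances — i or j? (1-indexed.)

j

i=1 j=1: A[i]=1<=B[j]=4 take 1, i++
i=2 j=1: A[i]=3<=B[j]=4 take 3, i++
i=3 j=1: A[i]=7>B[j]=4 take 4, j++
i=3 j=2: A[i]=7>B[j]=5 take 5, j++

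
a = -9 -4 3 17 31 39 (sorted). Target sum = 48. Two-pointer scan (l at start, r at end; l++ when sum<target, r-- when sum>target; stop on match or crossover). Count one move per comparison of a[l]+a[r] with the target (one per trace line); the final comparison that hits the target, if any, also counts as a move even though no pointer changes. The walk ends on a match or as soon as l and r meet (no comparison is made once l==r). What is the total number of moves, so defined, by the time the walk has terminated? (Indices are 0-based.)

l=0 r=5: -9+39=30 <48, l++
l=1 r=5: -4+39=35 <48, l++
l=2 r=5: 3+39=42 <48, l++
l=3 r=5: 17+39=56 >48, r--
l=3 r=4: 17+31=48, found

5 moves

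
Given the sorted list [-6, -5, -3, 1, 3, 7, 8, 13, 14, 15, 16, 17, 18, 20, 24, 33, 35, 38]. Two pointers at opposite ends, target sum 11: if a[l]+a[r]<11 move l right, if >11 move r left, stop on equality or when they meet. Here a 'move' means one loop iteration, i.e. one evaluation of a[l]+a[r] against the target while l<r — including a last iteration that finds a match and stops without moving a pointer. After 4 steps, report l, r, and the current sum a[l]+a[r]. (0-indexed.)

l=0, r=13, sum=14

[0,17] -6+38=32 >11 → r--
[0,16] -6+35=29 >11 → r--
[0,15] -6+33=27 >11 → r--
[0,14] -6+24=18 >11 → r--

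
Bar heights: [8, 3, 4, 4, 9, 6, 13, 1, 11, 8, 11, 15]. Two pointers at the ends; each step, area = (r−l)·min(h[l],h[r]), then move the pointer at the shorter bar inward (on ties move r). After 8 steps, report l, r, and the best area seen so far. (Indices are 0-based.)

l=0 r=11: min(8,15)*11=88 best=88 *, l++
l=1 r=11: min(3,15)*10=30 best=88, l++
l=2 r=11: min(4,15)*9=36 best=88, l++
l=3 r=11: min(4,15)*8=32 best=88, l++
l=4 r=11: min(9,15)*7=63 best=88, l++
l=5 r=11: min(6,15)*6=36 best=88, l++
l=6 r=11: min(13,15)*5=65 best=88, l++
l=7 r=11: min(1,15)*4=4 best=88, l++

l=8, r=11, best area=88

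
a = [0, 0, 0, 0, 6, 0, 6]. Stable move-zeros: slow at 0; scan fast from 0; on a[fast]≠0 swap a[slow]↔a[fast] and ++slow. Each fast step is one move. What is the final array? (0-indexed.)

slow=0 fast=0: a[fast]=0, fast++
slow=0 fast=1: a[fast]=0, fast++
slow=0 fast=2: a[fast]=0, fast++
slow=0 fast=3: a[fast]=0, fast++
slow=0 fast=4: a[fast]=6≠0 swap→a[0]=6, slow++,fast++
slow=1 fast=5: a[fast]=0, fast++
slow=1 fast=6: a[fast]=6≠0 swap→a[1]=6, slow++,fast++

[6, 6, 0, 0, 0, 0, 0]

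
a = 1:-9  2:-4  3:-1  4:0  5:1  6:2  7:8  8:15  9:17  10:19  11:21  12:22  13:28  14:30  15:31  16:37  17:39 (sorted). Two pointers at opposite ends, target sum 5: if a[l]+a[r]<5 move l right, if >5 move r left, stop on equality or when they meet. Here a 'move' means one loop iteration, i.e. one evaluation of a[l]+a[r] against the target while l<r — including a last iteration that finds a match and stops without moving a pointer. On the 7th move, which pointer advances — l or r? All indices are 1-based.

r

[1,17] -9+39=30 >5 → r--
[1,16] -9+37=28 >5 → r--
[1,15] -9+31=22 >5 → r--
[1,14] -9+30=21 >5 → r--
[1,13] -9+28=19 >5 → r--
[1,12] -9+22=13 >5 → r--
[1,11] -9+21=12 >5 → r--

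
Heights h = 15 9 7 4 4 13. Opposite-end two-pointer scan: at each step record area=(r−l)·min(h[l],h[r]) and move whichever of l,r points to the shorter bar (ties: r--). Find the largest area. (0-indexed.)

max area = 65

l=0 r=5: min(15,13)*5=65 best=65 *, r--
l=0 r=4: min(15,4)*4=16 best=65, r--
l=0 r=3: min(15,4)*3=12 best=65, r--
l=0 r=2: min(15,7)*2=14 best=65, r--
l=0 r=1: min(15,9)*1=9 best=65, r--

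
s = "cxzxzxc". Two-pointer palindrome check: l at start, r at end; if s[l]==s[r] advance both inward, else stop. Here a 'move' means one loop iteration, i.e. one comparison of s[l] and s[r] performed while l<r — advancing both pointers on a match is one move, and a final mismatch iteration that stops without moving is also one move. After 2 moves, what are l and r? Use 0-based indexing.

l=2, r=4

[0,6] 'c'=='c' → l++,r--
[1,5] 'x'=='x' → l++,r--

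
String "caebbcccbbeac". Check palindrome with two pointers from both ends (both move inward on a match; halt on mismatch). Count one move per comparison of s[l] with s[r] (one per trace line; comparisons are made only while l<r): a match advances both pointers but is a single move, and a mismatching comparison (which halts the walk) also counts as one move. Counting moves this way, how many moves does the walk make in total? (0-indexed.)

6 moves

l=0 r=12: 'c'=='c', l++,r--
l=1 r=11: 'a'=='a', l++,r--
l=2 r=10: 'e'=='e', l++,r--
l=3 r=9: 'b'=='b', l++,r--
l=4 r=8: 'b'=='b', l++,r--
l=5 r=7: 'c'=='c', l++,r--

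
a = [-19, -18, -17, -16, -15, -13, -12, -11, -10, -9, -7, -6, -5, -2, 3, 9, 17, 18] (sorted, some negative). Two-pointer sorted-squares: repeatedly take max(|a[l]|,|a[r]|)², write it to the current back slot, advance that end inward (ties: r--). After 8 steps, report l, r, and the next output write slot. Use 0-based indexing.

l=6, r=15, next write slot=9

l=0 r=17: |-19|>|18| out[17]=361, l++
l=1 r=17: |-18|<=|18| out[16]=324, r--
l=1 r=16: |-18|>|17| out[15]=324, l++
l=2 r=16: |-17|<=|17| out[14]=289, r--
l=2 r=15: |-17|>|9| out[13]=289, l++
l=3 r=15: |-16|>|9| out[12]=256, l++
l=4 r=15: |-15|>|9| out[11]=225, l++
l=5 r=15: |-13|>|9| out[10]=169, l++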